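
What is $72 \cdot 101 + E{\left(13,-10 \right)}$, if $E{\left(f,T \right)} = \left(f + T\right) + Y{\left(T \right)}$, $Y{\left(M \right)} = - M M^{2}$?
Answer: $8275$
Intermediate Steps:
$Y{\left(M \right)} = - M^{3}$
$E{\left(f,T \right)} = T + f - T^{3}$ ($E{\left(f,T \right)} = \left(f + T\right) - T^{3} = \left(T + f\right) - T^{3} = T + f - T^{3}$)
$72 \cdot 101 + E{\left(13,-10 \right)} = 72 \cdot 101 - -1003 = 7272 - -1003 = 7272 + \left(-10 + 13 + 1000\right) = 7272 + 1003 = 8275$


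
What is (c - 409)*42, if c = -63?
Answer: -19824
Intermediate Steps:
(c - 409)*42 = (-63 - 409)*42 = -472*42 = -19824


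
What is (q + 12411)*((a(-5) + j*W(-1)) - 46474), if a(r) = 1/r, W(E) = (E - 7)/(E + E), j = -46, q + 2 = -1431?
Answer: -2561068598/5 ≈ -5.1221e+8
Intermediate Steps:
q = -1433 (q = -2 - 1431 = -1433)
W(E) = (-7 + E)/(2*E) (W(E) = (-7 + E)/((2*E)) = (-7 + E)*(1/(2*E)) = (-7 + E)/(2*E))
(q + 12411)*((a(-5) + j*W(-1)) - 46474) = (-1433 + 12411)*((1/(-5) - 23*(-7 - 1)/(-1)) - 46474) = 10978*((-⅕ - 23*(-1)*(-8)) - 46474) = 10978*((-⅕ - 46*4) - 46474) = 10978*((-⅕ - 184) - 46474) = 10978*(-921/5 - 46474) = 10978*(-233291/5) = -2561068598/5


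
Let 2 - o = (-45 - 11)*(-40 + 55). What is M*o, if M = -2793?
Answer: -2351706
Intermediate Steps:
o = 842 (o = 2 - (-45 - 11)*(-40 + 55) = 2 - (-56)*15 = 2 - 1*(-840) = 2 + 840 = 842)
M*o = -2793*842 = -2351706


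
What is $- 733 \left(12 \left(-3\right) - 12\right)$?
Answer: $35184$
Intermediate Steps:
$- 733 \left(12 \left(-3\right) - 12\right) = - 733 \left(-36 - 12\right) = \left(-733\right) \left(-48\right) = 35184$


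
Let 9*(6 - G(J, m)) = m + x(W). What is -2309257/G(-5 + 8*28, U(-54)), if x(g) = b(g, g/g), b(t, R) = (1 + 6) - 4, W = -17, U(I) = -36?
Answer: -6927771/29 ≈ -2.3889e+5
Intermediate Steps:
b(t, R) = 3 (b(t, R) = 7 - 4 = 3)
x(g) = 3
G(J, m) = 17/3 - m/9 (G(J, m) = 6 - (m + 3)/9 = 6 - (3 + m)/9 = 6 + (-⅓ - m/9) = 17/3 - m/9)
-2309257/G(-5 + 8*28, U(-54)) = -2309257/(17/3 - ⅑*(-36)) = -2309257/(17/3 + 4) = -2309257/29/3 = -2309257*3/29 = -6927771/29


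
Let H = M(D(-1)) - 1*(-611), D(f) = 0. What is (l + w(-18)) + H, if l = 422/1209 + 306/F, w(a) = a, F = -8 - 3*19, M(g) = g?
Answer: 3558337/6045 ≈ 588.64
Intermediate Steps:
F = -65 (F = -8 - 57 = -65)
l = -26348/6045 (l = 422/1209 + 306/(-65) = 422*(1/1209) + 306*(-1/65) = 422/1209 - 306/65 = -26348/6045 ≈ -4.3586)
H = 611 (H = 0 - 1*(-611) = 0 + 611 = 611)
(l + w(-18)) + H = (-26348/6045 - 18) + 611 = -135158/6045 + 611 = 3558337/6045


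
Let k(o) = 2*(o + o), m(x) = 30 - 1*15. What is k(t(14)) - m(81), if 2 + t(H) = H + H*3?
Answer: 201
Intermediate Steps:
m(x) = 15 (m(x) = 30 - 15 = 15)
t(H) = -2 + 4*H (t(H) = -2 + (H + H*3) = -2 + (H + 3*H) = -2 + 4*H)
k(o) = 4*o (k(o) = 2*(2*o) = 4*o)
k(t(14)) - m(81) = 4*(-2 + 4*14) - 1*15 = 4*(-2 + 56) - 15 = 4*54 - 15 = 216 - 15 = 201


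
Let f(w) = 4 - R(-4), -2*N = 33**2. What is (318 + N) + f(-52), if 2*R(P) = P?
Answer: -441/2 ≈ -220.50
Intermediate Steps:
R(P) = P/2
N = -1089/2 (N = -1/2*33**2 = -1/2*1089 = -1089/2 ≈ -544.50)
f(w) = 6 (f(w) = 4 - (-4)/2 = 4 - 1*(-2) = 4 + 2 = 6)
(318 + N) + f(-52) = (318 - 1089/2) + 6 = -453/2 + 6 = -441/2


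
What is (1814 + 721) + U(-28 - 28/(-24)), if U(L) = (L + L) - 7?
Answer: 7423/3 ≈ 2474.3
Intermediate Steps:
U(L) = -7 + 2*L (U(L) = 2*L - 7 = -7 + 2*L)
(1814 + 721) + U(-28 - 28/(-24)) = (1814 + 721) + (-7 + 2*(-28 - 28/(-24))) = 2535 + (-7 + 2*(-28 - 28*(-1/24))) = 2535 + (-7 + 2*(-28 + 7/6)) = 2535 + (-7 + 2*(-161/6)) = 2535 + (-7 - 161/3) = 2535 - 182/3 = 7423/3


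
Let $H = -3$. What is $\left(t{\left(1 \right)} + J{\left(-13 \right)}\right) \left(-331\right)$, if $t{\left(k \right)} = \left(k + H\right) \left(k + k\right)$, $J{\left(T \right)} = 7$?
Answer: $-993$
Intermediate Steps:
$t{\left(k \right)} = 2 k \left(-3 + k\right)$ ($t{\left(k \right)} = \left(k - 3\right) \left(k + k\right) = \left(-3 + k\right) 2 k = 2 k \left(-3 + k\right)$)
$\left(t{\left(1 \right)} + J{\left(-13 \right)}\right) \left(-331\right) = \left(2 \cdot 1 \left(-3 + 1\right) + 7\right) \left(-331\right) = \left(2 \cdot 1 \left(-2\right) + 7\right) \left(-331\right) = \left(-4 + 7\right) \left(-331\right) = 3 \left(-331\right) = -993$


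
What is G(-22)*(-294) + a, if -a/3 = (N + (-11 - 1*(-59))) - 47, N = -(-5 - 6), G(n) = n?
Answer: 6432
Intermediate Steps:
N = 11 (N = -1*(-11) = 11)
a = -36 (a = -3*((11 + (-11 - 1*(-59))) - 47) = -3*((11 + (-11 + 59)) - 47) = -3*((11 + 48) - 47) = -3*(59 - 47) = -3*12 = -36)
G(-22)*(-294) + a = -22*(-294) - 36 = 6468 - 36 = 6432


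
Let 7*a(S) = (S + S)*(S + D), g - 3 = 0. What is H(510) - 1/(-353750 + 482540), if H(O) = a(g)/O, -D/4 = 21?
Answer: -2086517/15326010 ≈ -0.13614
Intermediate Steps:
D = -84 (D = -4*21 = -84)
g = 3 (g = 3 + 0 = 3)
a(S) = 2*S*(-84 + S)/7 (a(S) = ((S + S)*(S - 84))/7 = ((2*S)*(-84 + S))/7 = (2*S*(-84 + S))/7 = 2*S*(-84 + S)/7)
H(O) = -486/(7*O) (H(O) = ((2/7)*3*(-84 + 3))/O = ((2/7)*3*(-81))/O = -486/(7*O))
H(510) - 1/(-353750 + 482540) = -486/7/510 - 1/(-353750 + 482540) = -486/7*1/510 - 1/128790 = -81/595 - 1*1/128790 = -81/595 - 1/128790 = -2086517/15326010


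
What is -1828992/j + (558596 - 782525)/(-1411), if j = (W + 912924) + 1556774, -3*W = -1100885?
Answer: 111640527315/706328257 ≈ 158.06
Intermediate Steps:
W = 1100885/3 (W = -⅓*(-1100885) = 1100885/3 ≈ 3.6696e+5)
j = 8509979/3 (j = (1100885/3 + 912924) + 1556774 = 3839657/3 + 1556774 = 8509979/3 ≈ 2.8367e+6)
-1828992/j + (558596 - 782525)/(-1411) = -1828992/8509979/3 + (558596 - 782525)/(-1411) = -1828992*3/8509979 - 223929*(-1/1411) = -5486976/8509979 + 223929/1411 = 111640527315/706328257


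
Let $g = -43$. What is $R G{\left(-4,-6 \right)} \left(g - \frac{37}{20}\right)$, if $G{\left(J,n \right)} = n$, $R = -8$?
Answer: $- \frac{10764}{5} \approx -2152.8$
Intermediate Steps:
$R G{\left(-4,-6 \right)} \left(g - \frac{37}{20}\right) = \left(-8\right) \left(-6\right) \left(-43 - \frac{37}{20}\right) = 48 \left(-43 - \frac{37}{20}\right) = 48 \left(- \frac{897}{20}\right) = - \frac{10764}{5}$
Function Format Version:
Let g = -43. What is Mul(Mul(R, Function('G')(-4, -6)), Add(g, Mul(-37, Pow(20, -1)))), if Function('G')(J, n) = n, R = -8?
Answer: Rational(-10764, 5) ≈ -2152.8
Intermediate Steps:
Mul(Mul(R, Function('G')(-4, -6)), Add(g, Mul(-37, Pow(20, -1)))) = Mul(Mul(-8, -6), Add(-43, Mul(-37, Pow(20, -1)))) = Mul(48, Add(-43, Mul(-37, Rational(1, 20)))) = Mul(48, Add(-43, Rational(-37, 20))) = Mul(48, Rational(-897, 20)) = Rational(-10764, 5)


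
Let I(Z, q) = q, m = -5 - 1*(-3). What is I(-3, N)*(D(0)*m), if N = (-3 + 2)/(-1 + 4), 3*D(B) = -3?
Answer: -⅔ ≈ -0.66667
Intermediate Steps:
D(B) = -1 (D(B) = (⅓)*(-3) = -1)
N = -⅓ (N = -1/3 = -1*⅓ = -⅓ ≈ -0.33333)
m = -2 (m = -5 + 3 = -2)
I(-3, N)*(D(0)*m) = -(-1)*(-2)/3 = -⅓*2 = -⅔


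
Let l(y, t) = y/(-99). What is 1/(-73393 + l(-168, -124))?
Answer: -33/2421913 ≈ -1.3626e-5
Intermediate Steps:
l(y, t) = -y/99 (l(y, t) = y*(-1/99) = -y/99)
1/(-73393 + l(-168, -124)) = 1/(-73393 - 1/99*(-168)) = 1/(-73393 + 56/33) = 1/(-2421913/33) = -33/2421913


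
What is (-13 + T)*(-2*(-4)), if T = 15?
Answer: 16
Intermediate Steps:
(-13 + T)*(-2*(-4)) = (-13 + 15)*(-2*(-4)) = 2*8 = 16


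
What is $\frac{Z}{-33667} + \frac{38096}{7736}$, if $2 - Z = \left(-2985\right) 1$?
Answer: $\frac{157433825}{32555989} \approx 4.8358$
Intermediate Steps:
$Z = 2987$ ($Z = 2 - \left(-2985\right) 1 = 2 - -2985 = 2 + 2985 = 2987$)
$\frac{Z}{-33667} + \frac{38096}{7736} = \frac{2987}{-33667} + \frac{38096}{7736} = 2987 \left(- \frac{1}{33667}\right) + 38096 \cdot \frac{1}{7736} = - \frac{2987}{33667} + \frac{4762}{967} = \frac{157433825}{32555989}$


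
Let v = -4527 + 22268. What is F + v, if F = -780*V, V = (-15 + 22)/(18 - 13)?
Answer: 16649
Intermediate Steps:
V = 7/5 ≈ 1.4000
F = -1092 (F = -780*7/5 = -1092)
v = 17741
F + v = -1092 + 17741 = 16649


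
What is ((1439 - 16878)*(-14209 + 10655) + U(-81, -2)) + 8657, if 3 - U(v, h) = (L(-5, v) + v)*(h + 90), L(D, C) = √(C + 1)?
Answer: 54885994 - 352*I*√5 ≈ 5.4886e+7 - 787.1*I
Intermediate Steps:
L(D, C) = √(1 + C)
U(v, h) = 3 - (90 + h)*(v + √(1 + v)) (U(v, h) = 3 - (√(1 + v) + v)*(h + 90) = 3 - (v + √(1 + v))*(90 + h) = 3 - (90 + h)*(v + √(1 + v)))
((1439 - 16878)*(-14209 + 10655) + U(-81, -2)) + 8657 = ((1439 - 16878)*(-14209 + 10655) + (3 - 90*(-81) - 90*√(1 - 81) - 1*(-2)*(-81) - 1*(-2)*√(1 - 81))) + 8657 = (-15439*(-3554) + (3 + 7290 - 360*I*√5 - 162 - 1*(-2)*√(-80))) + 8657 = (54870206 + (3 + 7290 - 360*I*√5 - 162 - 1*(-2)*4*I*√5)) + 8657 = (54870206 + (3 + 7290 - 360*I*√5 - 162 + 8*I*√5)) + 8657 = (54870206 + (7131 - 352*I*√5)) + 8657 = (54877337 - 352*I*√5) + 8657 = 54885994 - 352*I*√5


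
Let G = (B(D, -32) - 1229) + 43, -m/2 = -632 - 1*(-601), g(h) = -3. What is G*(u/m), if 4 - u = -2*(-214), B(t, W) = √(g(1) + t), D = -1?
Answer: 251432/31 - 424*I/31 ≈ 8110.7 - 13.677*I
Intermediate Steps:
B(t, W) = √(-3 + t)
m = 62 (m = -2*(-632 - 1*(-601)) = -2*(-632 + 601) = -2*(-31) = 62)
u = -424 (u = 4 - (-2)*(-214) = 4 - 1*428 = 4 - 428 = -424)
G = -1186 + 2*I (G = (√(-3 - 1) - 1229) + 43 = (√(-4) - 1229) + 43 = (2*I - 1229) + 43 = (-1229 + 2*I) + 43 = -1186 + 2*I ≈ -1186.0 + 2.0*I)
G*(u/m) = (-1186 + 2*I)*(-424/62) = (-1186 + 2*I)*(-424*1/62) = (-1186 + 2*I)*(-212/31) = 251432/31 - 424*I/31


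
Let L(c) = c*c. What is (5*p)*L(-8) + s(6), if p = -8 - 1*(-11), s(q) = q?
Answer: 966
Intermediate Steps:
p = 3 (p = -8 + 11 = 3)
L(c) = c²
(5*p)*L(-8) + s(6) = (5*3)*(-8)² + 6 = 15*64 + 6 = 960 + 6 = 966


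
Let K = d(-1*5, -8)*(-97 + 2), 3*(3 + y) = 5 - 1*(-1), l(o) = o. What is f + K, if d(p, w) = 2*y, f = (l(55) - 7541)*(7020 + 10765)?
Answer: -133138320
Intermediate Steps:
f = -133138510 (f = (55 - 7541)*(7020 + 10765) = -7486*17785 = -133138510)
y = -1 (y = -3 + (5 - 1*(-1))/3 = -3 + (5 + 1)/3 = -3 + (⅓)*6 = -3 + 2 = -1)
d(p, w) = -2 (d(p, w) = 2*(-1) = -2)
K = 190 (K = -2*(-97 + 2) = -2*(-95) = 190)
f + K = -133138510 + 190 = -133138320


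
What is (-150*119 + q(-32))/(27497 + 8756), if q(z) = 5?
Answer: -17845/36253 ≈ -0.49224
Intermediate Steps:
(-150*119 + q(-32))/(27497 + 8756) = (-150*119 + 5)/(27497 + 8756) = (-17850 + 5)/36253 = -17845*1/36253 = -17845/36253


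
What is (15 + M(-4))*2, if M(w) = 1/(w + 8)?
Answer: 61/2 ≈ 30.500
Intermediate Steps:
M(w) = 1/(8 + w)
(15 + M(-4))*2 = (15 + 1/(8 - 4))*2 = (15 + 1/4)*2 = (15 + ¼)*2 = (61/4)*2 = 61/2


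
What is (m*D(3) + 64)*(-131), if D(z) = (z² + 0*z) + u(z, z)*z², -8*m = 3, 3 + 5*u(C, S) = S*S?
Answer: -296453/40 ≈ -7411.3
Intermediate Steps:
u(C, S) = -⅗ + S²/5 (u(C, S) = -⅗ + (S*S)/5 = -⅗ + S²/5)
m = -3/8 (m = -⅛*3 = -3/8 ≈ -0.37500)
D(z) = z² + z²*(-⅗ + z²/5) (D(z) = (z² + 0*z) + (-⅗ + z²/5)*z² = (z² + 0) + z²*(-⅗ + z²/5) = z² + z²*(-⅗ + z²/5))
(m*D(3) + 64)*(-131) = (-3*3²*(2 + 3²)/40 + 64)*(-131) = (-3*9*(2 + 9)/40 + 64)*(-131) = (-3*9*11/40 + 64)*(-131) = (-3/8*99/5 + 64)*(-131) = (-297/40 + 64)*(-131) = (2263/40)*(-131) = -296453/40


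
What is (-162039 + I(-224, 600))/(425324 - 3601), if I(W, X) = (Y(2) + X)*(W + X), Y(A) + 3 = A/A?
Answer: 62809/421723 ≈ 0.14893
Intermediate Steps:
Y(A) = -2 (Y(A) = -3 + A/A = -3 + 1 = -2)
I(W, X) = (-2 + X)*(W + X)
(-162039 + I(-224, 600))/(425324 - 3601) = (-162039 + (600² - 2*(-224) - 2*600 - 224*600))/(425324 - 3601) = (-162039 + (360000 + 448 - 1200 - 134400))/421723 = (-162039 + 224848)*(1/421723) = 62809*(1/421723) = 62809/421723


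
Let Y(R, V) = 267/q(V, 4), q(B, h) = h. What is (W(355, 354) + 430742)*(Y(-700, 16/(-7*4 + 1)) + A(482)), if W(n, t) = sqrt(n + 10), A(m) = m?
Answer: 472739345/2 + 2195*sqrt(365)/4 ≈ 2.3638e+8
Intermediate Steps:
W(n, t) = sqrt(10 + n)
Y(R, V) = 267/4
(W(355, 354) + 430742)*(Y(-700, 16/(-7*4 + 1)) + A(482)) = (sqrt(10 + 355) + 430742)*(267/4 + 482) = (sqrt(365) + 430742)*(2195/4) = (430742 + sqrt(365))*(2195/4) = 472739345/2 + 2195*sqrt(365)/4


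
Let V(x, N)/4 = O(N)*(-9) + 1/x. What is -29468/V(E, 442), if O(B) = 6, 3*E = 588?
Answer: 1443932/10583 ≈ 136.44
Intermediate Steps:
E = 196 (E = (1/3)*588 = 196)
V(x, N) = -216 + 4/x (V(x, N) = 4*(6*(-9) + 1/x) = 4*(-54 + 1/x) = -216 + 4/x)
-29468/V(E, 442) = -29468/(-216 + 4/196) = -29468/(-216 + 4*(1/196)) = -29468/(-216 + 1/49) = -29468/(-10583/49) = -29468*(-49/10583) = 1443932/10583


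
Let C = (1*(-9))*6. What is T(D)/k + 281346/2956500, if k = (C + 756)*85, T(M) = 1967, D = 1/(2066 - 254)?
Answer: 6976343/54448875 ≈ 0.12813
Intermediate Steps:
C = -54 (C = -9*6 = -54)
D = 1/1812 ≈ 0.00055188
k = 59670 (k = (-54 + 756)*85 = 702*85 = 59670)
T(D)/k + 281346/2956500 = 1967/59670 + 281346/2956500 = 1967*(1/59670) + 281346*(1/2956500) = 1967/59670 + 46891/492750 = 6976343/54448875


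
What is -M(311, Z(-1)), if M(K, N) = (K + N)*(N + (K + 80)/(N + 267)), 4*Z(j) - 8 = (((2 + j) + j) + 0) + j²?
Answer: -19984097/17232 ≈ -1159.7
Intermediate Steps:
Z(j) = 5/2 + j/2 + j²/4 (Z(j) = 2 + ((((2 + j) + j) + 0) + j²)/4 = 2 + (((2 + 2*j) + 0) + j²)/4 = 2 + ((2 + 2*j) + j²)/4 = 2 + (2 + j² + 2*j)/4 = 2 + (½ + j/2 + j²/4) = 5/2 + j/2 + j²/4)
M(K, N) = (K + N)*(N + (80 + K)/(267 + N))
-M(311, Z(-1)) = -(311² + (5/2 + (½)*(-1) + (¼)*(-1)²)³ + 80*311 + 80*(5/2 + (½)*(-1) + (¼)*(-1)²) + 267*(5/2 + (½)*(-1) + (¼)*(-1)²)² + 311*(5/2 + (½)*(-1) + (¼)*(-1)²)² + 268*311*(5/2 + (½)*(-1) + (¼)*(-1)²))/(267 + (5/2 + (½)*(-1) + (¼)*(-1)²)) = -(96721 + (5/2 - ½ + (¼)*1)³ + 24880 + 80*(5/2 - ½ + (¼)*1) + 267*(5/2 - ½ + (¼)*1)² + 311*(5/2 - ½ + (¼)*1)² + 268*311*(5/2 - ½ + (¼)*1))/(267 + (5/2 - ½ + (¼)*1)) = -(96721 + (5/2 - ½ + ¼)³ + 24880 + 80*(5/2 - ½ + ¼) + 267*(5/2 - ½ + ¼)² + 311*(5/2 - ½ + ¼)² + 268*311*(5/2 - ½ + ¼))/(267 + (5/2 - ½ + ¼)) = -(96721 + (9/4)³ + 24880 + 80*(9/4) + 267*(9/4)² + 311*(9/4)² + 268*311*(9/4))/(267 + 9/4) = -(96721 + 729/64 + 24880 + 180 + 267*(81/16) + 311*(81/16) + 187533)/1077/4 = -4*(96721 + 729/64 + 24880 + 180 + 21627/16 + 25191/16 + 187533)/1077 = -4*19984097/(1077*64) = -1*19984097/17232 = -19984097/17232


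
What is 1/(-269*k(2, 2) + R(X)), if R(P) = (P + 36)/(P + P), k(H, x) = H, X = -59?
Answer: -118/63461 ≈ -0.0018594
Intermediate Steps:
R(P) = (36 + P)/(2*P) (R(P) = (36 + P)/((2*P)) = (36 + P)*(1/(2*P)) = (36 + P)/(2*P))
1/(-269*k(2, 2) + R(X)) = 1/(-269*2 + (1/2)*(36 - 59)/(-59)) = 1/(-538 + (1/2)*(-1/59)*(-23)) = 1/(-538 + 23/118) = 1/(-63461/118) = -118/63461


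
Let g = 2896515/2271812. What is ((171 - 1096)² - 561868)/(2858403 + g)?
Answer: 222453559228/2164585710917 ≈ 0.10277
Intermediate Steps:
g = 2896515/2271812 (g = 2896515*(1/2271812) = 2896515/2271812 ≈ 1.2750)
((171 - 1096)² - 561868)/(2858403 + g) = ((171 - 1096)² - 561868)/(2858403 + 2896515/2271812) = ((-925)² - 561868)/(6493757132751/2271812) = (855625 - 561868)*(2271812/6493757132751) = 293757*(2271812/6493757132751) = 222453559228/2164585710917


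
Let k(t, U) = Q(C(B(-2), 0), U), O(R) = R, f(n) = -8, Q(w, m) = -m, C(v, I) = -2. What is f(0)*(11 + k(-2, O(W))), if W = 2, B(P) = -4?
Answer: -72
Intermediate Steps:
k(t, U) = -U
f(0)*(11 + k(-2, O(W))) = -8*(11 - 1*2) = -8*(11 - 2) = -8*9 = -72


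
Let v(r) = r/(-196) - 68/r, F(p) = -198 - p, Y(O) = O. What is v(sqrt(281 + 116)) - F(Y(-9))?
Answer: 189 - 13725*sqrt(397)/77812 ≈ 185.49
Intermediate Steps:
v(r) = -68/r - r/196 (v(r) = r*(-1/196) - 68/r = -r/196 - 68/r = -68/r - r/196)
v(sqrt(281 + 116)) - F(Y(-9)) = (-68/sqrt(281 + 116) - sqrt(281 + 116)/196) - (-198 - 1*(-9)) = (-68*sqrt(397)/397 - sqrt(397)/196) - (-198 + 9) = (-68*sqrt(397)/397 - sqrt(397)/196) - 1*(-189) = (-68*sqrt(397)/397 - sqrt(397)/196) + 189 = -13725*sqrt(397)/77812 + 189 = 189 - 13725*sqrt(397)/77812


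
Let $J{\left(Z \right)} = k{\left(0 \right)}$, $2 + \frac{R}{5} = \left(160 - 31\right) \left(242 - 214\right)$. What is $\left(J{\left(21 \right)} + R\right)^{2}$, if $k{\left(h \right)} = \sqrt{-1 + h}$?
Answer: $\left(18050 + i\right)^{2} \approx 3.258 \cdot 10^{8} + 3.6 \cdot 10^{4} i$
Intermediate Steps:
$R = 18050$ ($R = -10 + 5 \left(160 - 31\right) \left(242 - 214\right) = -10 + 5 \cdot 129 \cdot 28 = -10 + 5 \cdot 3612 = -10 + 18060 = 18050$)
$J{\left(Z \right)} = i$ ($J{\left(Z \right)} = \sqrt{-1 + 0} = \sqrt{-1} = i$)
$\left(J{\left(21 \right)} + R\right)^{2} = \left(i + 18050\right)^{2} = \left(18050 + i\right)^{2}$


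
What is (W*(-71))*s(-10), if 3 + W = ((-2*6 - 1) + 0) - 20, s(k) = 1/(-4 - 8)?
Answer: -213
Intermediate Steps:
s(k) = -1/12 (s(k) = 1/(-12) = -1/12)
W = -36 (W = -3 + (((-2*6 - 1) + 0) - 20) = -3 + (((-12 - 1) + 0) - 20) = -3 + ((-13 + 0) - 20) = -3 + (-13 - 20) = -3 - 33 = -36)
(W*(-71))*s(-10) = -36*(-71)*(-1/12) = 2556*(-1/12) = -213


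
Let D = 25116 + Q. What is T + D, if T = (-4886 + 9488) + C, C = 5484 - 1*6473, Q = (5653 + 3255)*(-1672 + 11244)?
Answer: 85296105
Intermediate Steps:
Q = 85267376 (Q = 8908*9572 = 85267376)
C = -989 (C = 5484 - 6473 = -989)
D = 85292492 (D = 25116 + 85267376 = 85292492)
T = 3613 (T = (-4886 + 9488) - 989 = 4602 - 989 = 3613)
T + D = 3613 + 85292492 = 85296105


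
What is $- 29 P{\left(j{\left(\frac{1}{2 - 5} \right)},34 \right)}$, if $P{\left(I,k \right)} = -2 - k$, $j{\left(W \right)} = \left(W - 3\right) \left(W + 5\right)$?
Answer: $1044$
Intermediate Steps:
$j{\left(W \right)} = \left(-3 + W\right) \left(5 + W\right)$
$- 29 P{\left(j{\left(\frac{1}{2 - 5} \right)},34 \right)} = - 29 \left(-2 - 34\right) = \left(-29\right) \left(-36\right) = 1044$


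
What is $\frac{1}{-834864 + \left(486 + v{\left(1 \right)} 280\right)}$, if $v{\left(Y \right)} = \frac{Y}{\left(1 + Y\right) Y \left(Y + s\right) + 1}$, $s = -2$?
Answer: $- \frac{1}{834658} \approx -1.1981 \cdot 10^{-6}$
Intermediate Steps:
$v{\left(Y \right)} = \frac{Y}{1 + Y \left(1 + Y\right) \left(-2 + Y\right)}$ ($v{\left(Y \right)} = \frac{Y}{\left(1 + Y\right) Y \left(Y - 2\right) + 1} = \frac{Y}{\left(1 + Y\right) Y \left(-2 + Y\right) + 1} = \frac{Y}{Y \left(1 + Y\right) \left(-2 + Y\right) + 1} = \frac{Y}{1 + Y \left(1 + Y\right) \left(-2 + Y\right)}$)
$\frac{1}{-834864 + \left(486 + v{\left(1 \right)} 280\right)} = \frac{1}{-834864 + \left(486 + 1 \frac{1}{1 + 1^{3} - 1^{2} - 2} \cdot 280\right)} = \frac{1}{-834864 + \left(486 + 1 \frac{1}{1 + 1 - 1 - 2} \cdot 280\right)} = \frac{1}{-834864 + \left(486 + 1 \frac{1}{-1} \cdot 280\right)} = \frac{1}{-834864 + \left(486 + 1 \left(-1\right) 280\right)} = \frac{1}{-834864 + \left(486 - 280\right)} = \frac{1}{-834864 + 206} = \frac{1}{-834658} = - \frac{1}{834658}$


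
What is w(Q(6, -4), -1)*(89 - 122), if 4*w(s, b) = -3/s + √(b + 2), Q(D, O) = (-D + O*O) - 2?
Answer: -165/32 ≈ -5.1563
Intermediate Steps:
Q(D, O) = -2 + O² - D (Q(D, O) = (-D + O²) - 2 = (O² - D) - 2 = -2 + O² - D)
w(s, b) = -3/(4*s) + √(2 + b)/4 (w(s, b) = (-3/s + √(b + 2))/4 = (-3/s + √(2 + b))/4 = (√(2 + b) - 3/s)/4 = -3/(4*s) + √(2 + b)/4)
w(Q(6, -4), -1)*(89 - 122) = ((-3 + (-2 + (-4)² - 1*6)*√(2 - 1))/(4*(-2 + (-4)² - 1*6)))*(89 - 122) = ((-3 + (-2 + 16 - 6)*√1)/(4*(-2 + 16 - 6)))*(-33) = ((¼)*(-3 + 8*1)/8)*(-33) = ((¼)*(⅛)*(-3 + 8))*(-33) = ((¼)*(⅛)*5)*(-33) = (5/32)*(-33) = -165/32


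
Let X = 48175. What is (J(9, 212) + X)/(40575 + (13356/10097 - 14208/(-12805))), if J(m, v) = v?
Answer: 2085352038965/1748780276877 ≈ 1.1925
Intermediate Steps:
(J(9, 212) + X)/(40575 + (13356/10097 - 14208/(-12805))) = (212 + 48175)/(40575 + (13356/10097 - 14208/(-12805))) = 48387/(40575 + (13356*(1/10097) - 14208*(-1/12805))) = 48387/(40575 + (13356/10097 + 14208/12805)) = 48387/(40575 + 314481756/129292085) = 48387/(5246340830631/129292085) = 48387*(129292085/5246340830631) = 2085352038965/1748780276877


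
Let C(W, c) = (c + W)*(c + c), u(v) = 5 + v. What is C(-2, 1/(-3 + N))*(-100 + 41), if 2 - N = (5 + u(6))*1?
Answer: -4130/289 ≈ -14.291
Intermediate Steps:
N = -14 (N = 2 - (5 + (5 + 6)) = 2 - (5 + 11) = 2 - 16 = -14)
C(W, c) = 2*c*(W + c) (C(W, c) = (W + c)*(2*c) = 2*c*(W + c))
C(-2, 1/(-3 + N))*(-100 + 41) = (2*(-2 + 1/(-3 - 14))/(-3 - 14))*(-100 + 41) = (2*(-2 + 1/(-17))/(-17))*(-59) = (2*(-1/17)*(-2 - 1/17))*(-59) = (2*(-1/17)*(-35/17))*(-59) = (70/289)*(-59) = -4130/289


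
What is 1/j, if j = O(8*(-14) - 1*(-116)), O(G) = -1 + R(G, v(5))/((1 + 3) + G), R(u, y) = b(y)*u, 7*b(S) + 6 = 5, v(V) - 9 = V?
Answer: -14/15 ≈ -0.93333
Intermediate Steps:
v(V) = 9 + V
b(S) = -⅐ (b(S) = -6/7 + (⅐)*5 = -6/7 + 5/7 = -⅐)
R(u, y) = -u/7
O(G) = -1 - G/(7*(4 + G)) (O(G) = -1 + (-G/7)/((1 + 3) + G) = -1 + (-G/7)/(4 + G) = -1 - G/(7*(4 + G)))
j = -15/14 (j = 4*(-7 - 2*(8*(-14) - 1*(-116)))/(7*(4 + (8*(-14) - 1*(-116)))) = 4*(-7 - 2*(-112 + 116))/(7*(4 + (-112 + 116))) = 4*(-7 - 2*4)/(7*(4 + 4)) = (4/7)*(-7 - 8)/8 = (4/7)*(⅛)*(-15) = -15/14 ≈ -1.0714)
1/j = 1/(-15/14) = -14/15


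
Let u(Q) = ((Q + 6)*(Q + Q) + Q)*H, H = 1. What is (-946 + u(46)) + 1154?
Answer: 5038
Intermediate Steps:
u(Q) = Q + 2*Q*(6 + Q) (u(Q) = ((Q + 6)*(Q + Q) + Q)*1 = ((6 + Q)*(2*Q) + Q)*1 = (2*Q*(6 + Q) + Q)*1 = (Q + 2*Q*(6 + Q))*1 = Q + 2*Q*(6 + Q))
(-946 + u(46)) + 1154 = (-946 + 46*(13 + 2*46)) + 1154 = (-946 + 46*(13 + 92)) + 1154 = (-946 + 46*105) + 1154 = (-946 + 4830) + 1154 = 3884 + 1154 = 5038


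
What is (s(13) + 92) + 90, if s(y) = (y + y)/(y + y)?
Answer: 183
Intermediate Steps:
s(y) = 1 (s(y) = (2*y)/((2*y)) = (2*y)*(1/(2*y)) = 1)
(s(13) + 92) + 90 = (1 + 92) + 90 = 93 + 90 = 183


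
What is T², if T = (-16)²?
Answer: 65536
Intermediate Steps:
T = 256
T² = 256² = 65536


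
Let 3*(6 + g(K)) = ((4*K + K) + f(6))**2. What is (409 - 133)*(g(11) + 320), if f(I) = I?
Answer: 428996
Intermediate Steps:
g(K) = -6 + (6 + 5*K)**2/3 (g(K) = -6 + ((4*K + K) + 6)**2/3 = -6 + (5*K + 6)**2/3 = -6 + (6 + 5*K)**2/3)
(409 - 133)*(g(11) + 320) = (409 - 133)*((-6 + (6 + 5*11)**2/3) + 320) = 276*((-6 + (6 + 55)**2/3) + 320) = 276*((-6 + (1/3)*61**2) + 320) = 276*((-6 + (1/3)*3721) + 320) = 276*((-6 + 3721/3) + 320) = 276*(3703/3 + 320) = 276*(4663/3) = 428996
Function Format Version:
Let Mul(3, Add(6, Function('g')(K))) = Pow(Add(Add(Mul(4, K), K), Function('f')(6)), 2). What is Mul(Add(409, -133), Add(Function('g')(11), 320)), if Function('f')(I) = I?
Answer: 428996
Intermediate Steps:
Function('g')(K) = Add(-6, Mul(Rational(1, 3), Pow(Add(6, Mul(5, K)), 2))) (Function('g')(K) = Add(-6, Mul(Rational(1, 3), Pow(Add(Add(Mul(4, K), K), 6), 2))) = Add(-6, Mul(Rational(1, 3), Pow(Add(Mul(5, K), 6), 2))) = Add(-6, Mul(Rational(1, 3), Pow(Add(6, Mul(5, K)), 2))))
Mul(Add(409, -133), Add(Function('g')(11), 320)) = Mul(Add(409, -133), Add(Add(-6, Mul(Rational(1, 3), Pow(Add(6, Mul(5, 11)), 2))), 320)) = Mul(276, Add(Add(-6, Mul(Rational(1, 3), Pow(Add(6, 55), 2))), 320)) = Mul(276, Add(Add(-6, Mul(Rational(1, 3), Pow(61, 2))), 320)) = Mul(276, Add(Add(-6, Mul(Rational(1, 3), 3721)), 320)) = Mul(276, Add(Add(-6, Rational(3721, 3)), 320)) = Mul(276, Add(Rational(3703, 3), 320)) = Mul(276, Rational(4663, 3)) = 428996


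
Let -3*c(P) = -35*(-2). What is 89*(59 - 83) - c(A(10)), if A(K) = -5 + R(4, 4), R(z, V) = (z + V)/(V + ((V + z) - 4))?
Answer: -6338/3 ≈ -2112.7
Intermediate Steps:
R(z, V) = (V + z)/(-4 + z + 2*V) (R(z, V) = (V + z)/(V + (-4 + V + z)) = (V + z)/(-4 + z + 2*V))
A(K) = -4 (A(K) = -5 + (4 + 4)/(-4 + 4 + 2*4) = -5 + 8/(-4 + 4 + 8) = -5 + 8/8 = -5 + (⅛)*8 = -5 + 1 = -4)
c(P) = -70/3 (c(P) = -(-35)*(-2)/3 = -⅓*70 = -70/3)
89*(59 - 83) - c(A(10)) = 89*(59 - 83) - 1*(-70/3) = 89*(-24) + 70/3 = -2136 + 70/3 = -6338/3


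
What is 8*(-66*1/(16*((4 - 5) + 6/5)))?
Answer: -165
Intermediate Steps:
8*(-66*1/(16*((4 - 5) + 6/5))) = 8*(-66*1/(16*(-1 + 6*(1/5)))) = 8*(-66*1/(16*(-1 + 6/5))) = 8*(-66/(((1/5)*4)*4)) = 8*(-66/((4/5)*4)) = 8*(-66/16/5) = 8*(-66*5/16) = 8*(-165/8) = -165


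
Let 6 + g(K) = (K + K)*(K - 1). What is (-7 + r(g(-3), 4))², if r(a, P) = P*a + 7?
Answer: 5184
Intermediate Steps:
g(K) = -6 + 2*K*(-1 + K) (g(K) = -6 + (K + K)*(K - 1) = -6 + (2*K)*(-1 + K) = -6 + 2*K*(-1 + K))
r(a, P) = 7 + P*a
(-7 + r(g(-3), 4))² = (-7 + (7 + 4*(-6 - 2*(-3) + 2*(-3)²)))² = (-7 + (7 + 4*(-6 + 6 + 2*9)))² = (-7 + (7 + 4*(-6 + 6 + 18)))² = (-7 + (7 + 4*18))² = (-7 + (7 + 72))² = (-7 + 79)² = 72² = 5184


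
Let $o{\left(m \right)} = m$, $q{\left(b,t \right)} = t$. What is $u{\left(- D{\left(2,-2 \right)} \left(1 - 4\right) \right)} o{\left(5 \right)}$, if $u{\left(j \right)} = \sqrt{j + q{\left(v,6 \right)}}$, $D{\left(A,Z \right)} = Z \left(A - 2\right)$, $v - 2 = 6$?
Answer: $5 \sqrt{6} \approx 12.247$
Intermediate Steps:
$v = 8$ ($v = 2 + 6 = 8$)
$D{\left(A,Z \right)} = Z \left(-2 + A\right)$
$u{\left(j \right)} = \sqrt{6 + j}$ ($u{\left(j \right)} = \sqrt{j + 6} = \sqrt{6 + j}$)
$u{\left(- D{\left(2,-2 \right)} \left(1 - 4\right) \right)} o{\left(5 \right)} = \sqrt{6 - - 2 \left(-2 + 2\right) \left(1 - 4\right)} 5 = \sqrt{6 - \left(-2\right) 0 \left(-3\right)} 5 = \sqrt{6 - 0 \left(-3\right)} 5 = \sqrt{6 - 0} \cdot 5 = \sqrt{6 + 0} \cdot 5 = \sqrt{6} \cdot 5 = 5 \sqrt{6}$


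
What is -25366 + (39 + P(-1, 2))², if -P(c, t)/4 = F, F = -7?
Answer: -20877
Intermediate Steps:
P(c, t) = 28 (P(c, t) = -4*(-7) = 28)
-25366 + (39 + P(-1, 2))² = -25366 + (39 + 28)² = -25366 + 67² = -25366 + 4489 = -20877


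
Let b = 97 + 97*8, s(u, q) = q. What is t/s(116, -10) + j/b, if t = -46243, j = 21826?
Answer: 40588399/8730 ≈ 4649.3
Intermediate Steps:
b = 873 (b = 97 + 776 = 873)
t/s(116, -10) + j/b = -46243/(-10) + 21826/873 = -46243*(-⅒) + 21826*(1/873) = 46243/10 + 21826/873 = 40588399/8730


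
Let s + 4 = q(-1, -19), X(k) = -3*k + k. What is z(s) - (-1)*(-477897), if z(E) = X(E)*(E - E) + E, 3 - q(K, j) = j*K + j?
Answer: -477898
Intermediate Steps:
X(k) = -2*k
q(K, j) = 3 - j - K*j (q(K, j) = 3 - (j*K + j) = 3 - (K*j + j) = 3 - (j + K*j) = 3 + (-j - K*j) = 3 - j - K*j)
s = -1 (s = -4 + (3 - 1*(-19) - 1*(-1)*(-19)) = -4 + (3 + 19 - 19) = -4 + 3 = -1)
z(E) = E (z(E) = (-2*E)*(E - E) + E = -2*E*0 + E = 0 + E = E)
z(s) - (-1)*(-477897) = -1 - (-1)*(-477897) = -1 - 1*477897 = -1 - 477897 = -477898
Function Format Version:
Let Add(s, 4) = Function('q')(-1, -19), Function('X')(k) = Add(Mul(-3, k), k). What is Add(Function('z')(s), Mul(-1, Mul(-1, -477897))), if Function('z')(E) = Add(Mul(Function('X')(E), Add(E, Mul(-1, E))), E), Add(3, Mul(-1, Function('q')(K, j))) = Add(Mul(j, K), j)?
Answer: -477898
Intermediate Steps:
Function('X')(k) = Mul(-2, k)
Function('q')(K, j) = Add(3, Mul(-1, j), Mul(-1, K, j)) (Function('q')(K, j) = Add(3, Mul(-1, Add(Mul(j, K), j))) = Add(3, Mul(-1, Add(Mul(K, j), j))) = Add(3, Mul(-1, Add(j, Mul(K, j)))) = Add(3, Add(Mul(-1, j), Mul(-1, K, j))) = Add(3, Mul(-1, j), Mul(-1, K, j)))
s = -1 (s = Add(-4, Add(3, Mul(-1, -19), Mul(-1, -1, -19))) = Add(-4, Add(3, 19, -19)) = Add(-4, 3) = -1)
Function('z')(E) = E (Function('z')(E) = Add(Mul(Mul(-2, E), Add(E, Mul(-1, E))), E) = Add(Mul(Mul(-2, E), 0), E) = Add(0, E) = E)
Add(Function('z')(s), Mul(-1, Mul(-1, -477897))) = Add(-1, Mul(-1, Mul(-1, -477897))) = Add(-1, Mul(-1, 477897)) = Add(-1, -477897) = -477898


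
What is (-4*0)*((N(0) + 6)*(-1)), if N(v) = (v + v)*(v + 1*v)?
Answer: 0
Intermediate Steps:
N(v) = 4*v² (N(v) = (2*v)*(v + v) = (2*v)*(2*v) = 4*v²)
(-4*0)*((N(0) + 6)*(-1)) = (-4*0)*((4*0² + 6)*(-1)) = (-1*0)*((4*0 + 6)*(-1)) = 0*((0 + 6)*(-1)) = 0*(6*(-1)) = 0*(-6) = 0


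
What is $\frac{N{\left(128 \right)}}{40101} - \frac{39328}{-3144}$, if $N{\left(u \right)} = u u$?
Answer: $\frac{22619492}{1751077} \approx 12.917$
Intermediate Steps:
$N{\left(u \right)} = u^{2}$
$\frac{N{\left(128 \right)}}{40101} - \frac{39328}{-3144} = \frac{128^{2}}{40101} - \frac{39328}{-3144} = 16384 \cdot \frac{1}{40101} - - \frac{4916}{393} = \frac{16384}{40101} + \frac{4916}{393} = \frac{22619492}{1751077}$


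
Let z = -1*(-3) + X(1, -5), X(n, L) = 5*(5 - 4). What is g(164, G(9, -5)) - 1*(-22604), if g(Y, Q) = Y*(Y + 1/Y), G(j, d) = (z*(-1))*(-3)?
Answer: 49501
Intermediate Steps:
X(n, L) = 5 (X(n, L) = 5*1 = 5)
z = 8 (z = -1*(-3) + 5 = 3 + 5 = 8)
G(j, d) = 24 (G(j, d) = (8*(-1))*(-3) = -8*(-3) = 24)
g(164, G(9, -5)) - 1*(-22604) = (1 + 164²) - 1*(-22604) = (1 + 26896) + 22604 = 26897 + 22604 = 49501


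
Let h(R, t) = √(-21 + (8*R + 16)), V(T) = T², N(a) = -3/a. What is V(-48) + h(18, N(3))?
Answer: 2304 + √139 ≈ 2315.8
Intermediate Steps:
h(R, t) = √(-5 + 8*R) (h(R, t) = √(-21 + (16 + 8*R)) = √(-5 + 8*R))
V(-48) + h(18, N(3)) = (-48)² + √(-5 + 8*18) = 2304 + √(-5 + 144) = 2304 + √139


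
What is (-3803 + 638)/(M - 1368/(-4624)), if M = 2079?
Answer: -609790/400611 ≈ -1.5222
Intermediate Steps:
(-3803 + 638)/(M - 1368/(-4624)) = (-3803 + 638)/(2079 - 1368/(-4624)) = -3165/(2079 - 1368*(-1/4624)) = -3165/(2079 + 171/578) = -3165/1201833/578 = -3165*578/1201833 = -609790/400611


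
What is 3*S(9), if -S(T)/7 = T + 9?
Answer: -378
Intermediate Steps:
S(T) = -63 - 7*T (S(T) = -7*(T + 9) = -7*(9 + T) = -63 - 7*T)
3*S(9) = 3*(-63 - 7*9) = 3*(-63 - 63) = 3*(-126) = -378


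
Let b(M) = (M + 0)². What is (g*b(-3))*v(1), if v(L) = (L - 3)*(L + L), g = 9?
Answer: -324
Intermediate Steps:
b(M) = M²
v(L) = 2*L*(-3 + L) (v(L) = (-3 + L)*(2*L) = 2*L*(-3 + L))
(g*b(-3))*v(1) = (9*(-3)²)*(2*1*(-3 + 1)) = (9*9)*(2*1*(-2)) = 81*(-4) = -324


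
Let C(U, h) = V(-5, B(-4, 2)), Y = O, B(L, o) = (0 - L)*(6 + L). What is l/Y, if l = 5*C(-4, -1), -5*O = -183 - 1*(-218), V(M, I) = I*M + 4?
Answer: 180/7 ≈ 25.714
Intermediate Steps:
B(L, o) = -L*(6 + L) (B(L, o) = (-L)*(6 + L) = -L*(6 + L))
V(M, I) = 4 + I*M
O = -7 (O = -(-183 - 1*(-218))/5 = -(-183 + 218)/5 = -⅕*35 = -7)
Y = -7
C(U, h) = -36 (C(U, h) = 4 - 1*(-4)*(6 - 4)*(-5) = 4 - 1*(-4)*2*(-5) = 4 + 8*(-5) = 4 - 40 = -36)
l = -180 (l = 5*(-36) = -180)
l/Y = -180/(-7) = -180*(-⅐) = 180/7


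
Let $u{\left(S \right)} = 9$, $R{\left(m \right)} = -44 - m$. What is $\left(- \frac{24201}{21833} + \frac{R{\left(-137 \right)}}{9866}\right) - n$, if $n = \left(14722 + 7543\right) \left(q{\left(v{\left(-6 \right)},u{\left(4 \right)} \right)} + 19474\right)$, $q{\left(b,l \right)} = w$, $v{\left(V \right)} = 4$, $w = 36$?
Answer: $- \frac{93569540306813297}{215404378} \approx -4.3439 \cdot 10^{8}$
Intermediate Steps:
$q{\left(b,l \right)} = 36$
$n = 434390150$ ($n = \left(14722 + 7543\right) \left(36 + 19474\right) = 22265 \cdot 19510 = 434390150$)
$\left(- \frac{24201}{21833} + \frac{R{\left(-137 \right)}}{9866}\right) - n = \left(- \frac{24201}{21833} + \frac{-44 - -137}{9866}\right) - 434390150 = \left(\left(-24201\right) \frac{1}{21833} + \left(-44 + 137\right) \frac{1}{9866}\right) - 434390150 = \left(- \frac{24201}{21833} + 93 \cdot \frac{1}{9866}\right) - 434390150 = \left(- \frac{24201}{21833} + \frac{93}{9866}\right) - 434390150 = - \frac{236736597}{215404378} - 434390150 = - \frac{93569540306813297}{215404378}$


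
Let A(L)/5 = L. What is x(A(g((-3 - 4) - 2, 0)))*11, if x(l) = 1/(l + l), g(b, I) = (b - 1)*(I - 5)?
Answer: 11/500 ≈ 0.022000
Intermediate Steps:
g(b, I) = (-1 + b)*(-5 + I)
A(L) = 5*L
x(l) = 1/(2*l)
x(A(g((-3 - 4) - 2, 0)))*11 = (1/(2*((5*(5 - 1*0 - 5*((-3 - 4) - 2) + 0*((-3 - 4) - 2))))))*11 = (1/(2*((5*(5 + 0 - 5*(-7 - 2) + 0*(-7 - 2))))))*11 = (1/(2*((5*(5 + 0 - 5*(-9) + 0*(-9))))))*11 = (1/(2*((5*(5 + 0 + 45 + 0)))))*11 = (1/(2*((5*50))))*11 = ((½)/250)*11 = ((½)*(1/250))*11 = (1/500)*11 = 11/500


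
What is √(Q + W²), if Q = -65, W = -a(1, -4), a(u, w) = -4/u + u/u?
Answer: 2*I*√14 ≈ 7.4833*I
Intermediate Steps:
a(u, w) = 1 - 4/u (a(u, w) = -4/u + 1 = 1 - 4/u)
W = 3 (W = -(-4 + 1)/1 = -(-3) = -1*(-3) = 3)
√(Q + W²) = √(-65 + 3²) = √(-65 + 9) = √(-56) = 2*I*√14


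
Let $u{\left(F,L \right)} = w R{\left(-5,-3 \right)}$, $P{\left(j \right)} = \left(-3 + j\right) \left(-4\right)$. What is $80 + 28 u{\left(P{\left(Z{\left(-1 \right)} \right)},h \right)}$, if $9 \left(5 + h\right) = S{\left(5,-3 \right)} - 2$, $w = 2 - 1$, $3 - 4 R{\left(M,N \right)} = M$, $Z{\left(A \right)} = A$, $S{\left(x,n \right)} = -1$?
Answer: $136$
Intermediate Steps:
$R{\left(M,N \right)} = \frac{3}{4} - \frac{M}{4}$
$w = 1$ ($w = 2 - 1 = 1$)
$P{\left(j \right)} = 12 - 4 j$
$h = - \frac{16}{3}$ ($h = -5 + \frac{-1 - 2}{9} = -5 + \frac{1}{9} \left(-3\right) = -5 - \frac{1}{3} = - \frac{16}{3} \approx -5.3333$)
$u{\left(F,L \right)} = 2$ ($u{\left(F,L \right)} = 1 \left(\frac{3}{4} - - \frac{5}{4}\right) = 1 \left(\frac{3}{4} + \frac{5}{4}\right) = 1 \cdot 2 = 2$)
$80 + 28 u{\left(P{\left(Z{\left(-1 \right)} \right)},h \right)} = 80 + 28 \cdot 2 = 80 + 56 = 136$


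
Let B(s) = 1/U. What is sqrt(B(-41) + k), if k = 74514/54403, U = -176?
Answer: sqrt(7815571484413)/2393732 ≈ 1.1679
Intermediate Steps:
B(s) = -1/176 (B(s) = 1/(-176) = 1*(-1/176) = -1/176)
k = 74514/54403 (k = 74514*(1/54403) = 74514/54403 ≈ 1.3697)
sqrt(B(-41) + k) = sqrt(-1/176 + 74514/54403) = sqrt(13060061/9574928) = sqrt(7815571484413)/2393732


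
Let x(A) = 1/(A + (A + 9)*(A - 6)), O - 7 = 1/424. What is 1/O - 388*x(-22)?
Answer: -503482/507699 ≈ -0.99169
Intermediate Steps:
O = 2969/424 (O = 7 + 1/424 = 2969/424 ≈ 7.0024)
x(A) = 1/(A + (-6 + A)*(9 + A)) (x(A) = 1/(A + (9 + A)*(-6 + A)) = 1/(A + (-6 + A)*(9 + A)))
1/O - 388*x(-22) = 1/(2969/424) - 388/(-54 + (-22)² + 4*(-22)) = 424/2969 - 388/(-54 + 484 - 88) = 424/2969 - 388/342 = 424/2969 - 388*1/342 = 424/2969 - 194/171 = -503482/507699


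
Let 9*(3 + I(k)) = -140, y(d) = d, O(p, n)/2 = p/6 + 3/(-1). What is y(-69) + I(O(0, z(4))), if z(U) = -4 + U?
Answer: -788/9 ≈ -87.556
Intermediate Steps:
O(p, n) = -6 + p/3 (O(p, n) = 2*(p/6 + 3/(-1)) = 2*(p*(⅙) + 3*(-1)) = 2*(p/6 - 3) = 2*(-3 + p/6) = -6 + p/3)
I(k) = -167/9 (I(k) = -3 + (⅑)*(-140) = -3 - 140/9 = -167/9)
y(-69) + I(O(0, z(4))) = -69 - 167/9 = -788/9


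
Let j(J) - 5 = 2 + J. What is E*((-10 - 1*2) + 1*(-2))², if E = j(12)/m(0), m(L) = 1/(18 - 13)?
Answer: 18620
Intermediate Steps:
j(J) = 7 + J (j(J) = 5 + (2 + J) = 7 + J)
m(L) = ⅕ (m(L) = 1/5 = ⅕)
E = 95 (E = (7 + 12)/(⅕) = 19*5 = 95)
E*((-10 - 1*2) + 1*(-2))² = 95*((-10 - 1*2) + 1*(-2))² = 95*((-10 - 2) - 2)² = 95*(-12 - 2)² = 95*(-14)² = 95*196 = 18620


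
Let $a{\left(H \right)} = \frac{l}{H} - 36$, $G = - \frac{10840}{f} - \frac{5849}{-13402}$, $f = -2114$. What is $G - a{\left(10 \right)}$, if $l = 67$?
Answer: $\frac{1234706283}{35414785} \approx 34.864$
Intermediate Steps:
$G = \frac{78821233}{14165914}$ ($G = - \frac{10840}{-2114} - \frac{5849}{-13402} = \left(-10840\right) \left(- \frac{1}{2114}\right) - - \frac{5849}{13402} = \frac{5420}{1057} + \frac{5849}{13402} = \frac{78821233}{14165914} \approx 5.5641$)
$a{\left(H \right)} = -36 + \frac{67}{H}$ ($a{\left(H \right)} = \frac{67}{H} - 36 = -36 + \frac{67}{H}$)
$G - a{\left(10 \right)} = \frac{78821233}{14165914} - \left(-36 + \frac{67}{10}\right) = \frac{78821233}{14165914} - - \frac{293}{10} = \frac{78821233}{14165914} + \frac{293}{10} = \frac{1234706283}{35414785}$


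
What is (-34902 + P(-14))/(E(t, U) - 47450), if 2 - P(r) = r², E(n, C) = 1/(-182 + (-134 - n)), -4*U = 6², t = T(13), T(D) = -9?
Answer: 10774472/14567151 ≈ 0.73964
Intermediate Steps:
t = -9
U = -9 (U = -¼*6² = -¼*36 = -9)
E(n, C) = 1/(-316 - n)
P(r) = 2 - r²
(-34902 + P(-14))/(E(t, U) - 47450) = (-34902 + (2 - 1*(-14)²))/(-1/(316 - 9) - 47450) = (-34902 + (2 - 1*196))/(-1/307 - 47450) = (-34902 + (2 - 196))/(-1*1/307 - 47450) = (-34902 - 194)/(-1/307 - 47450) = -35096/(-14567151/307) = -35096*(-307/14567151) = 10774472/14567151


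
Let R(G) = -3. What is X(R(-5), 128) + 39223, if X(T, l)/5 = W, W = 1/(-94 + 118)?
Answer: 941357/24 ≈ 39223.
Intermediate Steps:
W = 1/24 ≈ 0.041667
X(T, l) = 5/24 (X(T, l) = 5*(1/24) = 5/24)
X(R(-5), 128) + 39223 = 5/24 + 39223 = 941357/24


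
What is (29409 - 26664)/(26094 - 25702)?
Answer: 2745/392 ≈ 7.0025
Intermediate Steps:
(29409 - 26664)/(26094 - 25702) = 2745/392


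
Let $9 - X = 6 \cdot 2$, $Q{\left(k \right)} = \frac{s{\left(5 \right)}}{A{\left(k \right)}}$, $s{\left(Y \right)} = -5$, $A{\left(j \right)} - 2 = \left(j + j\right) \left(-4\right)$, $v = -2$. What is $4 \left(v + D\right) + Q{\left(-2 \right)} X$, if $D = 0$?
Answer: $- \frac{43}{6} \approx -7.1667$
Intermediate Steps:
$A{\left(j \right)} = 2 - 8 j$ ($A{\left(j \right)} = 2 + \left(j + j\right) \left(-4\right) = 2 + 2 j \left(-4\right) = 2 - 8 j$)
$Q{\left(k \right)} = - \frac{5}{2 - 8 k}$
$X = -3$ ($X = 9 - 6 \cdot 2 = 9 - 12 = -3$)
$4 \left(v + D\right) + Q{\left(-2 \right)} X = 4 \left(-2 + 0\right) + \frac{5}{2 \left(-1 + 4 \left(-2\right)\right)} \left(-3\right) = 4 \left(-2\right) + \frac{5}{2 \left(-1 - 8\right)} \left(-3\right) = -8 + \frac{5}{2 \left(-9\right)} \left(-3\right) = -8 + \frac{5}{2} \left(- \frac{1}{9}\right) \left(-3\right) = -8 - - \frac{5}{6} = -8 + \frac{5}{6} = - \frac{43}{6}$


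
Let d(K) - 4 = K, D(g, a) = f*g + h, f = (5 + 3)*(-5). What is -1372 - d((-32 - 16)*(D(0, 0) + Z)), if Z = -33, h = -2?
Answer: -3056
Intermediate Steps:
f = -40 (f = 8*(-5) = -40)
D(g, a) = -2 - 40*g (D(g, a) = -40*g - 2 = -2 - 40*g)
d(K) = 4 + K
-1372 - d((-32 - 16)*(D(0, 0) + Z)) = -1372 - (4 + (-32 - 16)*((-2 - 40*0) - 33)) = -1372 - (4 - 48*((-2 + 0) - 33)) = -1372 - (4 - 48*(-2 - 33)) = -1372 - (4 - 48*(-35)) = -1372 - (4 + 1680) = -1372 - 1*1684 = -1372 - 1684 = -3056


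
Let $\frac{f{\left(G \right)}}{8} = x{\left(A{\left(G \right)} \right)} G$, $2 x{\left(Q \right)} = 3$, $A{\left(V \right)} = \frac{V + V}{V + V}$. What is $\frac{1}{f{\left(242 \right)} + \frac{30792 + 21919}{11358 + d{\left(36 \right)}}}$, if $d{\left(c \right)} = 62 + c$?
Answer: $\frac{11456}{33320935} \approx 0.00034381$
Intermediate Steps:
$A{\left(V \right)} = 1$ ($A{\left(V \right)} = \frac{2 V}{2 V} = 2 V \frac{1}{2 V} = 1$)
$x{\left(Q \right)} = \frac{3}{2}$ ($x{\left(Q \right)} = \frac{1}{2} \cdot 3 = \frac{3}{2}$)
$f{\left(G \right)} = 12 G$ ($f{\left(G \right)} = 8 \frac{3 G}{2} = 12 G$)
$\frac{1}{f{\left(242 \right)} + \frac{30792 + 21919}{11358 + d{\left(36 \right)}}} = \frac{1}{12 \cdot 242 + \frac{30792 + 21919}{11358 + \left(62 + 36\right)}} = \frac{1}{2904 + \frac{52711}{11358 + 98}} = \frac{1}{2904 + \frac{52711}{11456}} = \frac{1}{\frac{33320935}{11456}} = \frac{11456}{33320935}$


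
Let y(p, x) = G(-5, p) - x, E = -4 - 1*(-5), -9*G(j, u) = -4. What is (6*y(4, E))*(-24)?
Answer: 80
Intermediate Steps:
G(j, u) = 4/9 (G(j, u) = -1/9*(-4) = 4/9)
E = 1 (E = -4 + 5 = 1)
y(p, x) = 4/9 - x
(6*y(4, E))*(-24) = (6*(4/9 - 1*1))*(-24) = (6*(4/9 - 1))*(-24) = (6*(-5/9))*(-24) = -10/3*(-24) = 80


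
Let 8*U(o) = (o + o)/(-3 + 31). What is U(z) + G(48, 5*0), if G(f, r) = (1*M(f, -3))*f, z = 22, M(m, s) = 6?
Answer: 16139/56 ≈ 288.20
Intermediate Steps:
G(f, r) = 6*f (G(f, r) = (1*6)*f = 6*f)
U(o) = o/112 (U(o) = ((o + o)/(-3 + 31))/8 = ((2*o)/28)/8 = ((2*o)*(1/28))/8 = (o/14)/8 = o/112)
U(z) + G(48, 5*0) = (1/112)*22 + 6*48 = 11/56 + 288 = 16139/56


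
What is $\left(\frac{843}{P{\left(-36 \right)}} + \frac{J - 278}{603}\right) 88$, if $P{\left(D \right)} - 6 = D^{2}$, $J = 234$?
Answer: $\frac{6615268}{130851} \approx 50.556$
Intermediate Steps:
$P{\left(D \right)} = 6 + D^{2}$
$\left(\frac{843}{P{\left(-36 \right)}} + \frac{J - 278}{603}\right) 88 = \left(\frac{843}{6 + \left(-36\right)^{2}} + \frac{234 - 278}{603}\right) 88 = \left(\frac{843}{6 + 1296} + \left(234 - 278\right) \frac{1}{603}\right) 88 = \left(\frac{843}{1302} - \frac{44}{603}\right) 88 = \left(843 \cdot \frac{1}{1302} - \frac{44}{603}\right) 88 = \left(\frac{281}{434} - \frac{44}{603}\right) 88 = \frac{150347}{261702} \cdot 88 = \frac{6615268}{130851}$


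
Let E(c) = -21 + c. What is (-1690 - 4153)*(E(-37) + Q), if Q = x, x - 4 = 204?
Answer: -876450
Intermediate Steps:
x = 208 (x = 4 + 204 = 208)
Q = 208
(-1690 - 4153)*(E(-37) + Q) = (-1690 - 4153)*((-21 - 37) + 208) = -5843*(-58 + 208) = -5843*150 = -876450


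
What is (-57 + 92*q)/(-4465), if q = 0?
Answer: 3/235 ≈ 0.012766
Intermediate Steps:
(-57 + 92*q)/(-4465) = (-57 + 92*0)/(-4465) = (-57 + 0)*(-1/4465) = -57*(-1/4465) = 3/235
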